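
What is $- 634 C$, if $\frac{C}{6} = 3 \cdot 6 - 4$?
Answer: $-53256$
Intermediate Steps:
$C = 84$ ($C = 6 \left(3 \cdot 6 - 4\right) = 6 \left(18 - 4\right) = 6 \cdot 14 = 84$)
$- 634 C = \left(-634\right) 84 = -53256$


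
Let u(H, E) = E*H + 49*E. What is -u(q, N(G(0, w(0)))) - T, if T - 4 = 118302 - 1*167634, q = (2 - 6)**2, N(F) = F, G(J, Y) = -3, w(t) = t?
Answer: 49523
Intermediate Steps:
q = 16 (q = (-4)**2 = 16)
u(H, E) = 49*E + E*H
T = -49328 (T = 4 + (118302 - 1*167634) = 4 + (118302 - 167634) = 4 - 49332 = -49328)
-u(q, N(G(0, w(0)))) - T = -(-3)*(49 + 16) - 1*(-49328) = -(-3)*65 + 49328 = -1*(-195) + 49328 = 195 + 49328 = 49523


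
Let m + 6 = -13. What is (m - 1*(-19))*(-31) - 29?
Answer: -29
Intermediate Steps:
m = -19 (m = -6 - 13 = -19)
(m - 1*(-19))*(-31) - 29 = (-19 - 1*(-19))*(-31) - 29 = (-19 + 19)*(-31) - 29 = 0*(-31) - 29 = 0 - 29 = -29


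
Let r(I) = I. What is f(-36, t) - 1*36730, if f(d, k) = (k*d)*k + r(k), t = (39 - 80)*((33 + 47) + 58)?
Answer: -1152509092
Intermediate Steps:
t = -5658 (t = -41*(80 + 58) = -41*138 = -5658)
f(d, k) = k + d*k² (f(d, k) = (k*d)*k + k = (d*k)*k + k = d*k² + k = k + d*k²)
f(-36, t) - 1*36730 = -5658*(1 - 36*(-5658)) - 1*36730 = -5658*(1 + 203688) - 36730 = -5658*203689 - 36730 = -1152472362 - 36730 = -1152509092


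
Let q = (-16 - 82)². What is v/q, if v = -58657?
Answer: -58657/9604 ≈ -6.1076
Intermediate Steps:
q = 9604 (q = (-98)² = 9604)
v/q = -58657/9604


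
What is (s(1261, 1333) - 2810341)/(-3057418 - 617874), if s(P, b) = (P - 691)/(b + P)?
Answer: 911252998/1191713431 ≈ 0.76466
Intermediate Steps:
s(P, b) = (-691 + P)/(P + b)
(s(1261, 1333) - 2810341)/(-3057418 - 617874) = ((-691 + 1261)/(1261 + 1333) - 2810341)/(-3057418 - 617874) = (570/2594 - 2810341)/(-3675292) = ((1/2594)*570 - 2810341)*(-1/3675292) = (285/1297 - 2810341)*(-1/3675292) = -3645011992/1297*(-1/3675292) = 911252998/1191713431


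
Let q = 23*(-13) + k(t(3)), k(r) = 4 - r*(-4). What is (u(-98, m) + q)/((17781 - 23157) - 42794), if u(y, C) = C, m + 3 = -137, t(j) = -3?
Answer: 447/48170 ≈ 0.0092796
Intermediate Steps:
m = -140 (m = -3 - 137 = -140)
k(r) = 4 + 4*r (k(r) = 4 - (-4)*r = 4 + 4*r)
q = -307 (q = 23*(-13) + (4 + 4*(-3)) = -299 + (4 - 12) = -299 - 8 = -307)
(u(-98, m) + q)/((17781 - 23157) - 42794) = (-140 - 307)/((17781 - 23157) - 42794) = -447/(-5376 - 42794) = -447/(-48170) = -447*(-1/48170) = 447/48170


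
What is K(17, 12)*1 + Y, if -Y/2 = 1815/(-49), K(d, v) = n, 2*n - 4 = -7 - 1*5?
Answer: 3434/49 ≈ 70.082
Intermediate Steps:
n = -4 (n = 2 + (-7 - 1*5)/2 = 2 + (-7 - 5)/2 = 2 + (1/2)*(-12) = 2 - 6 = -4)
K(d, v) = -4
Y = 3630/49 (Y = -3630/(-49) = -3630*(-1)/49 = -2*(-1815/49) = 3630/49 ≈ 74.082)
K(17, 12)*1 + Y = -4*1 + 3630/49 = -4 + 3630/49 = 3434/49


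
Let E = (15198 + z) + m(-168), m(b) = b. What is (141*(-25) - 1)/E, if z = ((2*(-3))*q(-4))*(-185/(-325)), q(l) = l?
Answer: -114595/488919 ≈ -0.23438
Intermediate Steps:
z = 888/65 (z = ((2*(-3))*(-4))*(-185/(-325)) = (-6*(-4))*(-185*(-1/325)) = 24*(37/65) = 888/65 ≈ 13.662)
E = 977838/65 (E = (15198 + 888/65) - 168 = 988758/65 - 168 = 977838/65 ≈ 15044.)
(141*(-25) - 1)/E = (141*(-25) - 1)/(977838/65) = (-3525 - 1)*(65/977838) = -3526*65/977838 = -114595/488919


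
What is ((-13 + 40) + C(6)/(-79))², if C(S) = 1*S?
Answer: 4524129/6241 ≈ 724.90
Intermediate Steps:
C(S) = S
((-13 + 40) + C(6)/(-79))² = ((-13 + 40) + 6/(-79))² = (27 + 6*(-1/79))² = (27 - 6/79)² = (2127/79)² = 4524129/6241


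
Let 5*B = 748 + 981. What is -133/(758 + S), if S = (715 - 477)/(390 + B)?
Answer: -489307/2789872 ≈ -0.17539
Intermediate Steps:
B = 1729/5 (B = (748 + 981)/5 = (⅕)*1729 = 1729/5 ≈ 345.80)
S = 1190/3679 (S = (715 - 477)/(390 + 1729/5) = 238/(3679/5) = 238*(5/3679) = 1190/3679 ≈ 0.32346)
-133/(758 + S) = -133/(758 + 1190/3679) = -133/(2789872/3679) = (3679/2789872)*(-133) = -489307/2789872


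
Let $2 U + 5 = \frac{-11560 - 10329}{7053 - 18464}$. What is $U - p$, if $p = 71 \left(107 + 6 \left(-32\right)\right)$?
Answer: $\frac{68847802}{11411} \approx 6033.5$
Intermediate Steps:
$p = -6035$ ($p = 71 \left(107 - 192\right) = 71 \left(-85\right) = -6035$)
$U = - \frac{17583}{11411}$ ($U = - \frac{5}{2} + \frac{\left(-11560 - 10329\right) \frac{1}{7053 - 18464}}{2} = - \frac{5}{2} + \frac{\left(-21889\right) \frac{1}{-11411}}{2} = - \frac{5}{2} + \frac{\left(-21889\right) \left(- \frac{1}{11411}\right)}{2} = - \frac{5}{2} + \frac{1}{2} \cdot \frac{21889}{11411} = - \frac{5}{2} + \frac{21889}{22822} = - \frac{17583}{11411} \approx -1.5409$)
$U - p = - \frac{17583}{11411} - -6035 = - \frac{17583}{11411} + 6035 = \frac{68847802}{11411}$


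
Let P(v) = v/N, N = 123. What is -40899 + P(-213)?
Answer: -1676930/41 ≈ -40901.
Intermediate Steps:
P(v) = v/123
-40899 + P(-213) = -40899 + (1/123)*(-213) = -40899 - 71/41 = -1676930/41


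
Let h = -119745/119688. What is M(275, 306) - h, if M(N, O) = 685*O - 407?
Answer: 8346402803/39896 ≈ 2.0920e+5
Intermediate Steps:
h = -39915/39896 (h = -119745*1/119688 = -39915/39896 ≈ -1.0005)
M(N, O) = -407 + 685*O
M(275, 306) - h = (-407 + 685*306) - 1*(-39915/39896) = (-407 + 209610) + 39915/39896 = 209203 + 39915/39896 = 8346402803/39896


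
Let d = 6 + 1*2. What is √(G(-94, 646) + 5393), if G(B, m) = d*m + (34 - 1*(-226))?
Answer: √10821 ≈ 104.02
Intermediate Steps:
d = 8 (d = 6 + 2 = 8)
G(B, m) = 260 + 8*m (G(B, m) = 8*m + (34 - 1*(-226)) = 8*m + (34 + 226) = 8*m + 260 = 260 + 8*m)
√(G(-94, 646) + 5393) = √((260 + 8*646) + 5393) = √((260 + 5168) + 5393) = √(5428 + 5393) = √10821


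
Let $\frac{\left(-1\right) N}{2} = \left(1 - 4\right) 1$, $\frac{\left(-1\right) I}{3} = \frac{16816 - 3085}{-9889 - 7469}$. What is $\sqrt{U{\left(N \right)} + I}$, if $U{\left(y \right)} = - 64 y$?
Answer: $\frac{i \sqrt{12776026098}}{5786} \approx 19.535 i$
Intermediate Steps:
$I = \frac{13731}{5786}$ ($I = - 3 \frac{16816 - 3085}{-9889 - 7469} = - 3 \frac{13731}{-17358} = - 3 \cdot 13731 \left(- \frac{1}{17358}\right) = \left(-3\right) \left(- \frac{4577}{5786}\right) = \frac{13731}{5786} \approx 2.3731$)
$N = 6$ ($N = - 2 \left(1 - 4\right) 1 = - 2 \left(\left(-3\right) 1\right) = \left(-2\right) \left(-3\right) = 6$)
$\sqrt{U{\left(N \right)} + I} = \sqrt{\left(-64\right) 6 + \frac{13731}{5786}} = \sqrt{-384 + \frac{13731}{5786}} = \sqrt{- \frac{2208093}{5786}} = \frac{i \sqrt{12776026098}}{5786}$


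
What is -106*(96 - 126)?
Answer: 3180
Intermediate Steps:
-106*(96 - 126) = -106*(-30) = 3180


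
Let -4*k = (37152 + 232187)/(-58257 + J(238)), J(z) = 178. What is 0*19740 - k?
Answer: -38477/33188 ≈ -1.1594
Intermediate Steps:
k = 38477/33188 (k = -(37152 + 232187)/(4*(-58257 + 178)) = -269339/(4*(-58079)) = -269339*(-1)/(4*58079) = -¼*(-38477/8297) = 38477/33188 ≈ 1.1594)
0*19740 - k = 0*19740 - 1*38477/33188 = 0 - 38477/33188 = -38477/33188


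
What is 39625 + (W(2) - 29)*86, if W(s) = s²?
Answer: 37475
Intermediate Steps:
39625 + (W(2) - 29)*86 = 39625 + (2² - 29)*86 = 39625 + (4 - 29)*86 = 39625 - 25*86 = 39625 - 2150 = 37475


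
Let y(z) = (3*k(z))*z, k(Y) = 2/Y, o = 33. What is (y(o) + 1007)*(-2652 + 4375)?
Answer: 1745399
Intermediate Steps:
y(z) = 6 (y(z) = (3*(2/z))*z = (6/z)*z = 6)
(y(o) + 1007)*(-2652 + 4375) = (6 + 1007)*(-2652 + 4375) = 1013*1723 = 1745399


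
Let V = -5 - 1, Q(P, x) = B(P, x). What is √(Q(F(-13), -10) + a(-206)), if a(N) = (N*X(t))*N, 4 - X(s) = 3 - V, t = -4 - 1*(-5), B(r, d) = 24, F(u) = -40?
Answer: 2*I*√53039 ≈ 460.6*I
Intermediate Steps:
Q(P, x) = 24
V = -6
t = 1 (t = -4 + 5 = 1)
X(s) = -5 (X(s) = 4 - (3 - 1*(-6)) = 4 - (3 + 6) = 4 - 1*9 = 4 - 9 = -5)
a(N) = -5*N² (a(N) = (N*(-5))*N = (-5*N)*N = -5*N²)
√(Q(F(-13), -10) + a(-206)) = √(24 - 5*(-206)²) = √(24 - 5*42436) = √(24 - 212180) = √(-212156) = 2*I*√53039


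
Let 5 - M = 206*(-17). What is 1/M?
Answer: 1/3507 ≈ 0.00028514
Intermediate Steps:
M = 3507 (M = 5 - 206*(-17) = 5 - 1*(-3502) = 5 + 3502 = 3507)
1/M = 1/3507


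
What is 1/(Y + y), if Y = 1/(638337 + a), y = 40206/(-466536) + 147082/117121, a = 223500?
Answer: 7848629312054412/9180021190394603 ≈ 0.85497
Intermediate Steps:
y = 10651680171/9106860476 (y = 40206*(-1/466536) + 147082*(1/117121) = -6701/77756 + 147082/117121 = 10651680171/9106860476 ≈ 1.1696)
Y = 1/861837 (Y = 1/(638337 + 223500) = 1/861837 ≈ 1.1603e-6)
1/(Y + y) = 1/(1/861837 + 10651680171/9106860476) = 1/(9180021190394603/7848629312054412) = 7848629312054412/9180021190394603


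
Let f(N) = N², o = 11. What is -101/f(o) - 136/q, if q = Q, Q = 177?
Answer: -34333/21417 ≈ -1.6031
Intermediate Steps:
q = 177
-101/f(o) - 136/q = -101/(11²) - 136/177 = -101/121 - 136*1/177 = -101*1/121 - 136/177 = -101/121 - 136/177 = -34333/21417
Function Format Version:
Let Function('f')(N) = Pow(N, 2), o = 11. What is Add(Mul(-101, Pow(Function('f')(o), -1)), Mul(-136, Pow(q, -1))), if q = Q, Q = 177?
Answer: Rational(-34333, 21417) ≈ -1.6031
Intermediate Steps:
q = 177
Add(Mul(-101, Pow(Function('f')(o), -1)), Mul(-136, Pow(q, -1))) = Add(Mul(-101, Pow(Pow(11, 2), -1)), Mul(-136, Pow(177, -1))) = Add(Mul(-101, Pow(121, -1)), Mul(-136, Rational(1, 177))) = Add(Mul(-101, Rational(1, 121)), Rational(-136, 177)) = Add(Rational(-101, 121), Rational(-136, 177)) = Rational(-34333, 21417)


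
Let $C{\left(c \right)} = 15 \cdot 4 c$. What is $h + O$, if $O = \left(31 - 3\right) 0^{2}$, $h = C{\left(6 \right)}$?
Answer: $360$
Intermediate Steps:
$C{\left(c \right)} = 60 c$
$h = 360$ ($h = 60 \cdot 6 = 360$)
$O = 0$ ($O = 28 \cdot 0 = 0$)
$h + O = 360 + 0 = 360$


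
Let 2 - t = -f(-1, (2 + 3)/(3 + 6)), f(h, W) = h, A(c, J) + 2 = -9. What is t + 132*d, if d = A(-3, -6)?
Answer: -1451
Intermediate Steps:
A(c, J) = -11 (A(c, J) = -2 - 9 = -11)
d = -11
t = 1 (t = 2 - (-1)*(-1) = 2 - 1*1 = 2 - 1 = 1)
t + 132*d = 1 + 132*(-11) = 1 - 1452 = -1451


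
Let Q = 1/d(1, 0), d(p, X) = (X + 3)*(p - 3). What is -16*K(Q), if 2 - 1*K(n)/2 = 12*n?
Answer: -128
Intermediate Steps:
d(p, X) = (-3 + p)*(3 + X) (d(p, X) = (3 + X)*(-3 + p) = (-3 + p)*(3 + X))
Q = -1/6 (Q = 1/(-9 - 3*0 + 3*1 + 0*1) = 1/(-9 + 0 + 3 + 0) = 1/(-6) = -1/6 ≈ -0.16667)
K(n) = 4 - 24*n
-16*K(Q) = -16*(4 - 24*(-1/6)) = -16*(4 + 4) = -16*8 = -128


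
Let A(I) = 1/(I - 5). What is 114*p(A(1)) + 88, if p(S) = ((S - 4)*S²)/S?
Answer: 1673/8 ≈ 209.13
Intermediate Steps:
A(I) = 1/(-5 + I)
p(S) = S*(-4 + S) (p(S) = ((-4 + S)*S²)/S = (S²*(-4 + S))/S = S*(-4 + S))
114*p(A(1)) + 88 = 114*((-4 + 1/(-5 + 1))/(-5 + 1)) + 88 = 114*((-4 + 1/(-4))/(-4)) + 88 = 114*(-(-4 - ¼)/4) + 88 = 114*(-¼*(-17/4)) + 88 = 114*(17/16) + 88 = 969/8 + 88 = 1673/8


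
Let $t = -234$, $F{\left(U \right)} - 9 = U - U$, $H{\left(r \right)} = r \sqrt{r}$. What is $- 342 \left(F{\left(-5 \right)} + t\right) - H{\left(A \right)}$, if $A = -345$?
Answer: $76950 + 345 i \sqrt{345} \approx 76950.0 + 6408.1 i$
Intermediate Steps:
$H{\left(r \right)} = r^{\frac{3}{2}}$
$F{\left(U \right)} = 9$ ($F{\left(U \right)} = 9 + \left(U - U\right) = 9 + 0 = 9$)
$- 342 \left(F{\left(-5 \right)} + t\right) - H{\left(A \right)} = - 342 \left(9 - 234\right) - \left(-345\right)^{\frac{3}{2}} = \left(-342\right) \left(-225\right) - - 345 i \sqrt{345} = 76950 + 345 i \sqrt{345}$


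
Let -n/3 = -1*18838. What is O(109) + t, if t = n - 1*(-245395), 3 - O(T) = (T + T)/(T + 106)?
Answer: 64910862/215 ≈ 3.0191e+5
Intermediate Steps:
n = 56514 (n = -(-3)*18838 = -3*(-18838) = 56514)
O(T) = 3 - 2*T/(106 + T) (O(T) = 3 - (T + T)/(T + 106) = 3 - 2*T/(106 + T))
t = 301909 (t = 56514 - 1*(-245395) = 56514 + 245395 = 301909)
O(109) + t = (318 + 109)/(106 + 109) + 301909 = 427/215 + 301909 = 64910862/215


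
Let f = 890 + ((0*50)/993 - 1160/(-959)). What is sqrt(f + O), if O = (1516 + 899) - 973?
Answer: 2*sqrt(536452133)/959 ≈ 48.303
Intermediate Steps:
O = 1442 (O = 2415 - 973 = 1442)
f = 854670/959 (f = 890 + (0*(1/993) - 1160*(-1/959)) = 890 + (0 + 1160/959) = 890 + 1160/959 = 854670/959 ≈ 891.21)
sqrt(f + O) = sqrt(854670/959 + 1442) = sqrt(2237548/959) = 2*sqrt(536452133)/959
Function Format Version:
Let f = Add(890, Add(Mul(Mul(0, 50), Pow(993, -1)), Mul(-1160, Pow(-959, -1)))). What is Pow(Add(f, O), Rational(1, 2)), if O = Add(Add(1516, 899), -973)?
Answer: Mul(Rational(2, 959), Pow(536452133, Rational(1, 2))) ≈ 48.303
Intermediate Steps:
O = 1442 (O = Add(2415, -973) = 1442)
f = Rational(854670, 959) (f = Add(890, Add(Mul(0, Rational(1, 993)), Mul(-1160, Rational(-1, 959)))) = Add(890, Add(0, Rational(1160, 959))) = Add(890, Rational(1160, 959)) = Rational(854670, 959) ≈ 891.21)
Pow(Add(f, O), Rational(1, 2)) = Pow(Add(Rational(854670, 959), 1442), Rational(1, 2)) = Pow(Rational(2237548, 959), Rational(1, 2)) = Mul(Rational(2, 959), Pow(536452133, Rational(1, 2)))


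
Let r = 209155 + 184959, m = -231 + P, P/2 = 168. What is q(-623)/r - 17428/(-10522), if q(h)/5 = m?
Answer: 491010203/296204822 ≈ 1.6577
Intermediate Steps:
P = 336 (P = 2*168 = 336)
m = 105 (m = -231 + 336 = 105)
q(h) = 525 (q(h) = 5*105 = 525)
r = 394114
q(-623)/r - 17428/(-10522) = 525/394114 - 17428/(-10522) = 525*(1/394114) - 17428*(-1/10522) = 75/56302 + 8714/5261 = 491010203/296204822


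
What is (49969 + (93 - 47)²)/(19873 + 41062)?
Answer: 10417/12187 ≈ 0.85476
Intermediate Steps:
(49969 + (93 - 47)²)/(19873 + 41062) = (49969 + 46²)/60935 = (49969 + 2116)*(1/60935) = 52085*(1/60935) = 10417/12187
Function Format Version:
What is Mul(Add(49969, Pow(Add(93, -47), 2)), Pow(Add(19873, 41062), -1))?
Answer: Rational(10417, 12187) ≈ 0.85476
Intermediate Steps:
Mul(Add(49969, Pow(Add(93, -47), 2)), Pow(Add(19873, 41062), -1)) = Mul(Add(49969, Pow(46, 2)), Pow(60935, -1)) = Mul(Add(49969, 2116), Rational(1, 60935)) = Mul(52085, Rational(1, 60935)) = Rational(10417, 12187)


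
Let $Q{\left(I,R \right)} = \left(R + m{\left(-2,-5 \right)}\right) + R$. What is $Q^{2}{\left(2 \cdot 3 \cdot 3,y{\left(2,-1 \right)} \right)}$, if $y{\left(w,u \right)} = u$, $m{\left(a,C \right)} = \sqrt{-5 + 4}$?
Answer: $\left(2 - i\right)^{2} \approx 3.0 - 4.0 i$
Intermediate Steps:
$m{\left(a,C \right)} = i$ ($m{\left(a,C \right)} = \sqrt{-1} = i$)
$Q{\left(I,R \right)} = i + 2 R$ ($Q{\left(I,R \right)} = \left(R + i\right) + R = \left(i + R\right) + R = i + 2 R$)
$Q^{2}{\left(2 \cdot 3 \cdot 3,y{\left(2,-1 \right)} \right)} = \left(i + 2 \left(-1\right)\right)^{2} = \left(i - 2\right)^{2} = \left(-2 + i\right)^{2}$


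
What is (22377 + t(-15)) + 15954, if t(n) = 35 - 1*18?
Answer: 38348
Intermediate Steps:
t(n) = 17 (t(n) = 35 - 18 = 17)
(22377 + t(-15)) + 15954 = (22377 + 17) + 15954 = 22394 + 15954 = 38348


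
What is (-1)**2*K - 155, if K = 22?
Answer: -133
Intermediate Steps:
(-1)**2*K - 155 = (-1)**2*22 - 155 = 1*22 - 155 = 22 - 155 = -133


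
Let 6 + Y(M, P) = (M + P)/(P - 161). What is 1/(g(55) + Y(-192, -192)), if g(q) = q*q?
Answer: 353/1066091 ≈ 0.00033112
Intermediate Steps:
g(q) = q²
Y(M, P) = -6 + (M + P)/(-161 + P) (Y(M, P) = -6 + (M + P)/(P - 161) = -6 + (M + P)/(-161 + P))
1/(g(55) + Y(-192, -192)) = 1/(55² + (966 - 192 - 5*(-192))/(-161 - 192)) = 1/(3025 + (966 - 192 + 960)/(-353)) = 1/(3025 - 1/353*1734) = 1/(3025 - 1734/353) = 1/(1066091/353) = 353/1066091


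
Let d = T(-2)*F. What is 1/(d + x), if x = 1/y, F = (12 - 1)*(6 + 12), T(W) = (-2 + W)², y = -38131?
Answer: 38131/120799007 ≈ 0.00031566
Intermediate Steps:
F = 198 (F = 11*18 = 198)
x = -1/38131 (x = 1/(-38131) = -1/38131 ≈ -2.6225e-5)
d = 3168 (d = (-2 - 2)²*198 = (-4)²*198 = 16*198 = 3168)
1/(d + x) = 1/(3168 - 1/38131) = 1/(120799007/38131) = 38131/120799007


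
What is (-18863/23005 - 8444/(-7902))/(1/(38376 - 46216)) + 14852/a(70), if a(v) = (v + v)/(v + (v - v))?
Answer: 99558065230/18178551 ≈ 5476.7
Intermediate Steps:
a(v) = 2 (a(v) = (2*v)/(v + 0) = (2*v)/v = 2)
(-18863/23005 - 8444/(-7902))/(1/(38376 - 46216)) + 14852/a(70) = (-18863/23005 - 8444/(-7902))/(1/(38376 - 46216)) + 14852/2 = (-18863*1/23005 - 8444*(-1/7902))/(1/(-7840)) + 14852*(½) = (-18863/23005 + 4222/3951)/(-1/7840) + 7426 = (22599397/90892755)*(-7840) + 7426 = -35435854496/18178551 + 7426 = 99558065230/18178551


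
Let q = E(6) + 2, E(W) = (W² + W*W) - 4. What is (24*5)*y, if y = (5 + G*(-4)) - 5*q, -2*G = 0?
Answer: -41400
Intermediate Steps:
G = 0 (G = -½*0 = 0)
E(W) = -4 + 2*W² (E(W) = (W² + W²) - 4 = 2*W² - 4 = -4 + 2*W²)
q = 70 (q = (-4 + 2*6²) + 2 = (-4 + 2*36) + 2 = (-4 + 72) + 2 = 68 + 2 = 70)
y = -345 (y = (5 + 0*(-4)) - 5*70 = (5 + 0) - 350 = 5 - 350 = -345)
(24*5)*y = (24*5)*(-345) = 120*(-345) = -41400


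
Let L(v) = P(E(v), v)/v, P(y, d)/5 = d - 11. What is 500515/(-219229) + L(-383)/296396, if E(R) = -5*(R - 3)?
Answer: -28408932373945/12443401647986 ≈ -2.2831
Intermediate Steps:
E(R) = 15 - 5*R (E(R) = -5*(-3 + R) = 15 - 5*R)
P(y, d) = -55 + 5*d (P(y, d) = 5*(d - 11) = 5*(-11 + d) = -55 + 5*d)
L(v) = (-55 + 5*v)/v
500515/(-219229) + L(-383)/296396 = 500515/(-219229) + (5 - 55/(-383))/296396 = 500515*(-1/219229) + (5 - 55*(-1/383))*(1/296396) = -500515/219229 + (5 + 55/383)*(1/296396) = -500515/219229 + (1970/383)*(1/296396) = -500515/219229 + 985/56759834 = -28408932373945/12443401647986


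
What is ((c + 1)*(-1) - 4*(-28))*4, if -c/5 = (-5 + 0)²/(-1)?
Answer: -56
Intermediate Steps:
c = 125 (c = -5*(-5 + 0)²/(-1) = -5*(-5)²*(-1) = -125*(-1) = -5*(-25) = 125)
((c + 1)*(-1) - 4*(-28))*4 = ((125 + 1)*(-1) - 4*(-28))*4 = (126*(-1) + 112)*4 = (-126 + 112)*4 = -14*4 = -56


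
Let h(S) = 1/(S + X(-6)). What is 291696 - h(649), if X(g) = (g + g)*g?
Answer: 210312815/721 ≈ 2.9170e+5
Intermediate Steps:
X(g) = 2*g² (X(g) = (2*g)*g = 2*g²)
h(S) = 1/(72 + S) (h(S) = 1/(S + 2*(-6)²) = 1/(S + 2*36) = 1/(S + 72) = 1/(72 + S))
291696 - h(649) = 291696 - 1/(72 + 649) = 291696 - 1/721 = 210312815/721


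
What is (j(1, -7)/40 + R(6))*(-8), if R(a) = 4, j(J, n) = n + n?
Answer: -146/5 ≈ -29.200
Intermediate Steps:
j(J, n) = 2*n
(j(1, -7)/40 + R(6))*(-8) = ((2*(-7))/40 + 4)*(-8) = (-14*1/40 + 4)*(-8) = (-7/20 + 4)*(-8) = (73/20)*(-8) = -146/5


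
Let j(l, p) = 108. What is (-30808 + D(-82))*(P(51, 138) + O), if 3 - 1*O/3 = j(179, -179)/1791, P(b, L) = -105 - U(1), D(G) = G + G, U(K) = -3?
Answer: 574313796/199 ≈ 2.8860e+6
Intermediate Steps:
D(G) = 2*G
P(b, L) = -102 (P(b, L) = -105 - 1*(-3) = -105 + 3 = -102)
O = 1755/199 (O = 9 - 324/1791 = 9 - 3*12/199 = 9 - 36/199 = 1755/199 ≈ 8.8191)
(-30808 + D(-82))*(P(51, 138) + O) = (-30808 + 2*(-82))*(-102 + 1755/199) = (-30808 - 164)*(-18543/199) = -30972*(-18543/199) = 574313796/199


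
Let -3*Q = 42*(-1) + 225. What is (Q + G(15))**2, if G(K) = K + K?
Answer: 961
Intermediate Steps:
G(K) = 2*K
Q = -61 (Q = -(42*(-1) + 225)/3 = -(-42 + 225)/3 = -1/3*183 = -61)
(Q + G(15))**2 = (-61 + 2*15)**2 = (-61 + 30)**2 = (-31)**2 = 961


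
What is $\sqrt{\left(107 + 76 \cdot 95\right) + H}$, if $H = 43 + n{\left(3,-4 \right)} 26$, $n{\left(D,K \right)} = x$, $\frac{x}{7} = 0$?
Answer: $\sqrt{7370} \approx 85.849$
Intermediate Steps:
$x = 0$ ($x = 7 \cdot 0 = 0$)
$n{\left(D,K \right)} = 0$
$H = 43$ ($H = 43 + 0 \cdot 26 = 43 + 0 = 43$)
$\sqrt{\left(107 + 76 \cdot 95\right) + H} = \sqrt{\left(107 + 76 \cdot 95\right) + 43} = \sqrt{\left(107 + 7220\right) + 43} = \sqrt{7327 + 43} = \sqrt{7370}$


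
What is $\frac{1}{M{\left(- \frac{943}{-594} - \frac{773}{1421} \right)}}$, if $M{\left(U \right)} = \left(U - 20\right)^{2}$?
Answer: $\frac{712460917476}{256020448408321} \approx 0.0027828$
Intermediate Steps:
$M{\left(U \right)} = \left(-20 + U\right)^{2}$
$\frac{1}{M{\left(- \frac{943}{-594} - \frac{773}{1421} \right)}} = \frac{1}{\left(-20 - \left(- \frac{943}{594} + \frac{773}{1421}\right)\right)^{2}} = \frac{1}{\left(-20 - - \frac{880841}{844074}\right)^{2}} = \frac{1}{\left(-20 + \left(\frac{943}{594} - \frac{773}{1421}\right)\right)^{2}} = \frac{1}{\left(-20 + \frac{880841}{844074}\right)^{2}} = \frac{1}{\left(- \frac{16000639}{844074}\right)^{2}} = \frac{1}{\frac{256020448408321}{712460917476}} = \frac{712460917476}{256020448408321}$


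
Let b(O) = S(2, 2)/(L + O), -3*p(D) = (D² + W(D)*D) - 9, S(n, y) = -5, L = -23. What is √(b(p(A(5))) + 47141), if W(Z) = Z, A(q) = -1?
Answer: √181210934/62 ≈ 217.12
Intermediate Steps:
p(D) = 3 - 2*D²/3 (p(D) = -((D² + D*D) - 9)/3 = -((D² + D²) - 9)/3 = -(2*D² - 9)/3 = -(-9 + 2*D²)/3 = 3 - 2*D²/3)
b(O) = -5/(-23 + O)
√(b(p(A(5))) + 47141) = √(-5/(-23 + (3 - ⅔*(-1)²)) + 47141) = √(-5/(-23 + (3 - ⅔*1)) + 47141) = √(-5/(-23 + (3 - ⅔)) + 47141) = √(-5/(-23 + 7/3) + 47141) = √(-5/(-62/3) + 47141) = √(-5*(-3/62) + 47141) = √(15/62 + 47141) = √(2922757/62) = √181210934/62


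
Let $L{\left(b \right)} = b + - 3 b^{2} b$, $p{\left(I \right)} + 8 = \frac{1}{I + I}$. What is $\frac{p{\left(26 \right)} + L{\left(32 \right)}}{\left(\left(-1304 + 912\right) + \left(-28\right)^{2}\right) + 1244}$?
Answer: $- \frac{5110559}{85072} \approx -60.073$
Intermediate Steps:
$p{\left(I \right)} = -8 + \frac{1}{2 I}$ ($p{\left(I \right)} = -8 + \frac{1}{I + I} = -8 + \frac{1}{2 I}$)
$L{\left(b \right)} = b - 3 b^{3}$
$\frac{p{\left(26 \right)} + L{\left(32 \right)}}{\left(\left(-1304 + 912\right) + \left(-28\right)^{2}\right) + 1244} = \frac{\left(-8 + \frac{1}{2 \cdot 26}\right) + \left(32 - 3 \cdot 32^{3}\right)}{\left(\left(-1304 + 912\right) + \left(-28\right)^{2}\right) + 1244} = \frac{\left(-8 + \frac{1}{2} \cdot \frac{1}{26}\right) + \left(32 - 98304\right)}{\left(-392 + 784\right) + 1244} = \frac{\left(-8 + \frac{1}{52}\right) + \left(32 - 98304\right)}{392 + 1244} = \frac{- \frac{415}{52} - 98272}{1636} = \left(- \frac{5110559}{52}\right) \frac{1}{1636} = - \frac{5110559}{85072}$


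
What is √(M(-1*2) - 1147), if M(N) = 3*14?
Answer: I*√1105 ≈ 33.242*I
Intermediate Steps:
M(N) = 42
√(M(-1*2) - 1147) = √(42 - 1147) = √(-1105) = I*√1105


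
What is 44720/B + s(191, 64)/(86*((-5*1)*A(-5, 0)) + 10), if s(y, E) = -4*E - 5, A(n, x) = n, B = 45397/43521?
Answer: 467100872287/10895280 ≈ 42872.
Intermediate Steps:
B = 45397/43521 (B = 45397*(1/43521) = 45397/43521 ≈ 1.0431)
s(y, E) = -5 - 4*E
44720/B + s(191, 64)/(86*((-5*1)*A(-5, 0)) + 10) = 44720/(45397/43521) + (-5 - 4*64)/(86*(-5*1*(-5)) + 10) = 44720*(43521/45397) + (-5 - 256)/(86*(-5*(-5)) + 10) = 1946259120/45397 - 261/(86*25 + 10) = 1946259120/45397 - 261/(2150 + 10) = 1946259120/45397 - 261/2160 = 1946259120/45397 - 261*1/2160 = 1946259120/45397 - 29/240 = 467100872287/10895280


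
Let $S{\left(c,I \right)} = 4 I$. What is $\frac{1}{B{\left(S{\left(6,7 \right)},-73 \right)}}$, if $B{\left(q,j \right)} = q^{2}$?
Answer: $\frac{1}{784} \approx 0.0012755$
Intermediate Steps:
$\frac{1}{B{\left(S{\left(6,7 \right)},-73 \right)}} = \frac{1}{\left(4 \cdot 7\right)^{2}} = \frac{1}{28^{2}} = \frac{1}{784}$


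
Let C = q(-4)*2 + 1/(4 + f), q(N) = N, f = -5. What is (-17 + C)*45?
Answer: -1170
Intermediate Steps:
C = -9 (C = -4*2 + 1/(4 - 5) = -8 + 1/(-1) = -8 - 1 = -9)
(-17 + C)*45 = (-17 - 9)*45 = -26*45 = -1170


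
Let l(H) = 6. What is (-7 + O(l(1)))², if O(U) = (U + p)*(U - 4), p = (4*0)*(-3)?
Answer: 25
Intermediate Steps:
p = 0 (p = 0*(-3) = 0)
O(U) = U*(-4 + U) (O(U) = (U + 0)*(U - 4) = U*(-4 + U))
(-7 + O(l(1)))² = (-7 + 6*(-4 + 6))² = (-7 + 6*2)² = (-7 + 12)² = 5² = 25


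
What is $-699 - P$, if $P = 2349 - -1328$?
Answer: $-4376$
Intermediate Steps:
$P = 3677$ ($P = 2349 + 1328 = 3677$)
$-699 - P = -699 - 3677 = -4376$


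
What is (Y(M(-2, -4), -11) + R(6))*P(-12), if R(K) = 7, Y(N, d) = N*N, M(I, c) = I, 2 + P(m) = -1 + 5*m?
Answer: -693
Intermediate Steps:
P(m) = -3 + 5*m (P(m) = -2 + (-1 + 5*m) = -3 + 5*m)
Y(N, d) = N²
(Y(M(-2, -4), -11) + R(6))*P(-12) = ((-2)² + 7)*(-3 + 5*(-12)) = (4 + 7)*(-3 - 60) = 11*(-63) = -693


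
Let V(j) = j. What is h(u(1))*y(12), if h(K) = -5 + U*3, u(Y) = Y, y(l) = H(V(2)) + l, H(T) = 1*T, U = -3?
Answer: -196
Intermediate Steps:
H(T) = T
y(l) = 2 + l
h(K) = -14 (h(K) = -5 - 3*3 = -5 - 9 = -14)
h(u(1))*y(12) = -14*(2 + 12) = -14*14 = -196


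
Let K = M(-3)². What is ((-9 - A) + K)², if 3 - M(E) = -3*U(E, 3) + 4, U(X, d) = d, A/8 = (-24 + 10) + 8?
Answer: 10609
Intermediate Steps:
A = -48 (A = 8*((-24 + 10) + 8) = 8*(-14 + 8) = 8*(-6) = -48)
M(E) = 8 (M(E) = 3 - (-3*3 + 4) = 3 - (-9 + 4) = 3 - 1*(-5) = 3 + 5 = 8)
K = 64 (K = 8² = 64)
((-9 - A) + K)² = ((-9 - 1*(-48)) + 64)² = ((-9 + 48) + 64)² = (39 + 64)² = 103² = 10609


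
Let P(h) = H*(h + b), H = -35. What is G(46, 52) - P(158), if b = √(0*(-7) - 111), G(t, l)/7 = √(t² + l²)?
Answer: 5530 + 14*√1205 + 35*I*√111 ≈ 6016.0 + 368.75*I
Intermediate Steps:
G(t, l) = 7*√(l² + t²) (G(t, l) = 7*√(t² + l²) = 7*√(l² + t²))
b = I*√111 (b = √(0 - 111) = √(-111) = I*√111 ≈ 10.536*I)
P(h) = -35*h - 35*I*√111 (P(h) = -35*(h + I*√111) = -35*h - 35*I*√111)
G(46, 52) - P(158) = 7*√(52² + 46²) - (-35*158 - 35*I*√111) = 7*√(2704 + 2116) - (-5530 - 35*I*√111) = 7*√4820 + (5530 + 35*I*√111) = 7*(2*√1205) + (5530 + 35*I*√111) = 14*√1205 + (5530 + 35*I*√111) = 5530 + 14*√1205 + 35*I*√111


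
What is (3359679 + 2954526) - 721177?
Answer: 5593028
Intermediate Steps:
(3359679 + 2954526) - 721177 = 6314205 - 721177 = 5593028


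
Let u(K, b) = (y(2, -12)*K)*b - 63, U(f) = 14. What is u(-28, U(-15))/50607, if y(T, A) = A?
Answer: 1547/16869 ≈ 0.091707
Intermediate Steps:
u(K, b) = -63 - 12*K*b (u(K, b) = (-12*K)*b - 63 = -12*K*b - 63 = -63 - 12*K*b)
u(-28, U(-15))/50607 = (-63 - 12*(-28)*14)/50607 = (-63 + 4704)*(1/50607) = 4641*(1/50607) = 1547/16869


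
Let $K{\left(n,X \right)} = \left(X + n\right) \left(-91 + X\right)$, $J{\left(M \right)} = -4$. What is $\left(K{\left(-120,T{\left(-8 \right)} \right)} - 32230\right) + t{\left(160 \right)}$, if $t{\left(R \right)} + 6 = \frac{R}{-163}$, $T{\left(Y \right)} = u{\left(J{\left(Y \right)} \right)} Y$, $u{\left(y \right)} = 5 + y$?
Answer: $- \frac{3189092}{163} \approx -19565.0$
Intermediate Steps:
$T{\left(Y \right)} = Y$ ($T{\left(Y \right)} = \left(5 - 4\right) Y = 1 Y = Y$)
$K{\left(n,X \right)} = \left(-91 + X\right) \left(X + n\right)$
$t{\left(R \right)} = -6 - \frac{R}{163}$ ($t{\left(R \right)} = -6 + \frac{R}{-163} = -6 + R \left(- \frac{1}{163}\right) = -6 - \frac{R}{163}$)
$\left(K{\left(-120,T{\left(-8 \right)} \right)} - 32230\right) + t{\left(160 \right)} = \left(\left(\left(-8\right)^{2} - -728 - -10920 - -960\right) - 32230\right) - \frac{1138}{163} = \left(\left(64 + 728 + 10920 + 960\right) - 32230\right) - \frac{1138}{163} = \left(12672 - 32230\right) - \frac{1138}{163} = -19558 - \frac{1138}{163} = - \frac{3189092}{163}$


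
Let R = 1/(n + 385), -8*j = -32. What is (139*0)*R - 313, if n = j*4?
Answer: -313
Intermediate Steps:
j = 4 (j = -1/8*(-32) = 4)
n = 16 (n = 4*4 = 16)
R = 1/401 (R = 1/(16 + 385) = 1/401 ≈ 0.0024938)
(139*0)*R - 313 = (139*0)*(1/401) - 313 = 0*(1/401) - 313 = 0 - 313 = -313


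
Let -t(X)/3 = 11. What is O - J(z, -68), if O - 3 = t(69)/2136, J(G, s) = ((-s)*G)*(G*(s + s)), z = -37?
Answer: 9014286669/712 ≈ 1.2661e+7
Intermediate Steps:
t(X) = -33 (t(X) = -3*11 = -33)
J(G, s) = -2*G²*s² (J(G, s) = (-G*s)*(G*(2*s)) = (-G*s)*(2*G*s) = -2*G²*s²)
O = 2125/712 (O = 3 - 33/2136 = 3 - 33*1/2136 = 3 - 11/712 = 2125/712 ≈ 2.9846)
O - J(z, -68) = 2125/712 - (-2)*(-37)²*(-68)² = 2125/712 - (-2)*1369*4624 = 2125/712 - 1*(-12660512) = 2125/712 + 12660512 = 9014286669/712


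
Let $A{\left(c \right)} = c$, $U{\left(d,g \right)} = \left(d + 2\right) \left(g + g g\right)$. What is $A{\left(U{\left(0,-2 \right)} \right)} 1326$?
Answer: $5304$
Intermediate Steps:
$U{\left(d,g \right)} = \left(2 + d\right) \left(g + g^{2}\right)$
$A{\left(U{\left(0,-2 \right)} \right)} 1326 = - 2 \left(2 + 0 + 2 \left(-2\right) + 0 \left(-2\right)\right) 1326 = - 2 \left(2 + 0 - 4 + 0\right) 1326 = \left(-2\right) \left(-2\right) 1326 = 4 \cdot 1326 = 5304$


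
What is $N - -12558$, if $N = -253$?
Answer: $12305$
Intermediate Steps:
$N - -12558 = -253 - -12558 = -253 + 12558 = 12305$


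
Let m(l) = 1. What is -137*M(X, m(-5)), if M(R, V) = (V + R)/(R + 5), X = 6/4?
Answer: -685/13 ≈ -52.692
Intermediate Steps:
X = 3/2 (X = 6*(¼) = 3/2 ≈ 1.5000)
M(R, V) = (R + V)/(5 + R)
-137*M(X, m(-5)) = -137*(3/2 + 1)/(5 + 3/2) = -137*5/(13/2*2) = -274*5/(13*2) = -137*5/13 = -685/13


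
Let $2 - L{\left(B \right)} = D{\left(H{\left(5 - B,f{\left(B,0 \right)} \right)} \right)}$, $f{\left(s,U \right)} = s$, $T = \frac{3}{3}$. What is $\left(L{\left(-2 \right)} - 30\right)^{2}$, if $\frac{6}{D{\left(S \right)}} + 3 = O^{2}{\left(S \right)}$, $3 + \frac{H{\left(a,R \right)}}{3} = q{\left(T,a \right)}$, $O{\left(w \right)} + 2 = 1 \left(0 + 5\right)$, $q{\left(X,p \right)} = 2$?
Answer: $841$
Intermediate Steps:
$T = 1$ ($T = 3 \cdot \frac{1}{3} = 1$)
$O{\left(w \right)} = 3$ ($O{\left(w \right)} = -2 + 1 \left(0 + 5\right) = -2 + 1 \cdot 5 = -2 + 5 = 3$)
$H{\left(a,R \right)} = -3$ ($H{\left(a,R \right)} = -9 + 3 \cdot 2 = -9 + 6 = -3$)
$D{\left(S \right)} = 1$ ($D{\left(S \right)} = \frac{6}{-3 + 3^{2}} = \frac{6}{-3 + 9} = \frac{6}{6} = 6 \cdot \frac{1}{6} = 1$)
$L{\left(B \right)} = 1$ ($L{\left(B \right)} = 2 - 1 = 1$)
$\left(L{\left(-2 \right)} - 30\right)^{2} = \left(1 - 30\right)^{2} = \left(-29\right)^{2} = 841$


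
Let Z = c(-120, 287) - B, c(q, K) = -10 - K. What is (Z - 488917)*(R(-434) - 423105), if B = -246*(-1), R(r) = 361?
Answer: 206916278240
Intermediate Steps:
B = 246
Z = -543 (Z = (-10 - 1*287) - 1*246 = (-10 - 287) - 246 = -297 - 246 = -543)
(Z - 488917)*(R(-434) - 423105) = (-543 - 488917)*(361 - 423105) = -489460*(-422744) = 206916278240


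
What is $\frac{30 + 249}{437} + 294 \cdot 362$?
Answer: $\frac{46509315}{437} \approx 1.0643 \cdot 10^{5}$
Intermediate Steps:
$\frac{30 + 249}{437} + 294 \cdot 362 = 279 \cdot \frac{1}{437} + 106428 = \frac{279}{437} + 106428 = \frac{46509315}{437}$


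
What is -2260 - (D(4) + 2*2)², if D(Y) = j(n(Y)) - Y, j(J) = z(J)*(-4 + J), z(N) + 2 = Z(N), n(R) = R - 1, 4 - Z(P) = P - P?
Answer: -2264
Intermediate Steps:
Z(P) = 4 (Z(P) = 4 - (P - P) = 4 - 1*0 = 4 + 0 = 4)
n(R) = -1 + R
z(N) = 2 (z(N) = -2 + 4 = 2)
j(J) = -8 + 2*J (j(J) = 2*(-4 + J) = -8 + 2*J)
D(Y) = -10 + Y (D(Y) = (-8 + 2*(-1 + Y)) - Y = (-8 + (-2 + 2*Y)) - Y = (-10 + 2*Y) - Y = -10 + Y)
-2260 - (D(4) + 2*2)² = -2260 - ((-10 + 4) + 2*2)² = -2260 - (-6 + 4)² = -2260 - 1*(-2)² = -2260 - 1*4 = -2260 - 4 = -2264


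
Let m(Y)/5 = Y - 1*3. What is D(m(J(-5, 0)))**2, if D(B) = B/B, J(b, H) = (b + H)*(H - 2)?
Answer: 1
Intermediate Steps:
J(b, H) = (-2 + H)*(H + b) (J(b, H) = (H + b)*(-2 + H) = (-2 + H)*(H + b))
m(Y) = -15 + 5*Y (m(Y) = 5*(Y - 1*3) = 5*(Y - 3) = 5*(-3 + Y) = -15 + 5*Y)
D(B) = 1
D(m(J(-5, 0)))**2 = 1**2 = 1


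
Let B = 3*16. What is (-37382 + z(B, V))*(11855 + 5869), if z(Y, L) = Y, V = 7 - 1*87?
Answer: -661707816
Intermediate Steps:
B = 48
V = -80 (V = 7 - 87 = -80)
(-37382 + z(B, V))*(11855 + 5869) = (-37382 + 48)*(11855 + 5869) = -37334*17724 = -661707816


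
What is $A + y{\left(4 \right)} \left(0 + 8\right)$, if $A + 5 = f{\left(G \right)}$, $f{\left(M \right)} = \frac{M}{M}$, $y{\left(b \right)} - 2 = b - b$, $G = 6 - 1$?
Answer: $12$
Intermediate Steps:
$G = 5$
$y{\left(b \right)} = 2$ ($y{\left(b \right)} = 2 + \left(b - b\right) = 2 + 0 = 2$)
$f{\left(M \right)} = 1$
$A = -4$ ($A = -5 + 1 = -4$)
$A + y{\left(4 \right)} \left(0 + 8\right) = -4 + 2 \left(0 + 8\right) = -4 + 2 \cdot 8 = -4 + 16 = 12$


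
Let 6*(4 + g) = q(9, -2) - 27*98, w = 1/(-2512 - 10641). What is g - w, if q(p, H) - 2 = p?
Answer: -34973821/78918 ≈ -443.17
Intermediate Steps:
q(p, H) = 2 + p
w = -1/13153 (w = 1/(-13153) = -1/13153 ≈ -7.6028e-5)
g = -2659/6 (g = -4 + ((2 + 9) - 27*98)/6 = -4 + (11 - 2646)/6 = -4 + (⅙)*(-2635) = -4 - 2635/6 = -2659/6 ≈ -443.17)
g - w = -2659/6 - 1*(-1/13153) = -2659/6 + 1/13153 = -34973821/78918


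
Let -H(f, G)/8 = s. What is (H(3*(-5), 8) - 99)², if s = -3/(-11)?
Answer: 1238769/121 ≈ 10238.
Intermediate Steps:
s = 3/11 (s = -3*(-1/11) = 3/11 ≈ 0.27273)
H(f, G) = -24/11 (H(f, G) = -8*3/11 = -24/11)
(H(3*(-5), 8) - 99)² = (-24/11 - 99)² = (-1113/11)² = 1238769/121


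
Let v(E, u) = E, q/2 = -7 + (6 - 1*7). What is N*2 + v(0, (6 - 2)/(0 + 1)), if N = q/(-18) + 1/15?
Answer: 86/45 ≈ 1.9111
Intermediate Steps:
q = -16 (q = 2*(-7 + (6 - 1*7)) = 2*(-7 + (6 - 7)) = 2*(-7 - 1) = 2*(-8) = -16)
N = 43/45 (N = -16/(-18) + 1/15 = -16*(-1/18) + 1*(1/15) = 8/9 + 1/15 = 43/45 ≈ 0.95556)
N*2 + v(0, (6 - 2)/(0 + 1)) = (43/45)*2 + 0 = 86/45 + 0 = 86/45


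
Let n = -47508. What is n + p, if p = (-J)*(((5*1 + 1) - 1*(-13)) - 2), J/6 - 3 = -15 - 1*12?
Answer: -45060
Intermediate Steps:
J = -144 (J = 18 + 6*(-15 - 1*12) = 18 + 6*(-15 - 12) = 18 + 6*(-27) = 18 - 162 = -144)
p = 2448 (p = (-1*(-144))*(((5*1 + 1) - 1*(-13)) - 2) = 144*(((5 + 1) + 13) - 2) = 144*((6 + 13) - 2) = 144*(19 - 2) = 144*17 = 2448)
n + p = -47508 + 2448 = -45060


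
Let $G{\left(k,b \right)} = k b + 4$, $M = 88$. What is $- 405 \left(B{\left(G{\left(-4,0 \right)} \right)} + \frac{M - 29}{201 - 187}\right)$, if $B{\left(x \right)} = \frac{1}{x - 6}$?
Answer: $- \frac{10530}{7} \approx -1504.3$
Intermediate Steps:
$G{\left(k,b \right)} = 4 + b k$ ($G{\left(k,b \right)} = b k + 4 = 4 + b k$)
$B{\left(x \right)} = \frac{1}{-6 + x}$
$- 405 \left(B{\left(G{\left(-4,0 \right)} \right)} + \frac{M - 29}{201 - 187}\right) = - 405 \left(\frac{1}{-6 + \left(4 + 0 \left(-4\right)\right)} + \frac{88 - 29}{201 - 187}\right) = - 405 \left(\frac{1}{-6 + \left(4 + 0\right)} + \frac{59}{14}\right) = - 405 \left(\frac{1}{-6 + 4} + 59 \cdot \frac{1}{14}\right) = - 405 \left(\frac{1}{-2} + \frac{59}{14}\right) = - 405 \left(- \frac{1}{2} + \frac{59}{14}\right) = \left(-405\right) \frac{26}{7} = - \frac{10530}{7}$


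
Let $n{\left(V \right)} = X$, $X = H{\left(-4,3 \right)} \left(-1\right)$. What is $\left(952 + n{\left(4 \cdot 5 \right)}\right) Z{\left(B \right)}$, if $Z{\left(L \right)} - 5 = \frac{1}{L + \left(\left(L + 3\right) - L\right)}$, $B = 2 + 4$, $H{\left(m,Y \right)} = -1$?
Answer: $\frac{43838}{9} \approx 4870.9$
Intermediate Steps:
$X = 1$ ($X = \left(-1\right) \left(-1\right) = 1$)
$n{\left(V \right)} = 1$
$B = 6$
$Z{\left(L \right)} = 5 + \frac{1}{3 + L}$ ($Z{\left(L \right)} = 5 + \frac{1}{L + \left(\left(L + 3\right) - L\right)} = 5 + \frac{1}{L + \left(\left(3 + L\right) - L\right)} = 5 + \frac{1}{L + 3} = 5 + \frac{1}{3 + L}$)
$\left(952 + n{\left(4 \cdot 5 \right)}\right) Z{\left(B \right)} = \left(952 + 1\right) \frac{16 + 5 \cdot 6}{3 + 6} = 953 \frac{16 + 30}{9} = 953 \cdot \frac{1}{9} \cdot 46 = 953 \cdot \frac{46}{9} = \frac{43838}{9}$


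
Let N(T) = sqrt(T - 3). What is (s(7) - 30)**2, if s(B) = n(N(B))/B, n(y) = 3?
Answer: 42849/49 ≈ 874.47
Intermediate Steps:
N(T) = sqrt(-3 + T)
s(B) = 3/B
(s(7) - 30)**2 = (3/7 - 30)**2 = (-207/7)**2 = 42849/49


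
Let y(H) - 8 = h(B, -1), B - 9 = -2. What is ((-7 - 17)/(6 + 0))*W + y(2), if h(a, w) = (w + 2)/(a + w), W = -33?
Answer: 841/6 ≈ 140.17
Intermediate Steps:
B = 7 (B = 9 - 2 = 7)
h(a, w) = (2 + w)/(a + w)
y(H) = 49/6 (y(H) = 8 + (2 - 1)/(7 - 1) = 8 + 1/6 = 49/6)
((-7 - 17)/(6 + 0))*W + y(2) = ((-7 - 17)/(6 + 0))*(-33) + 49/6 = -24/6*(-33) + 49/6 = -24*1/6*(-33) + 49/6 = -4*(-33) + 49/6 = 132 + 49/6 = 841/6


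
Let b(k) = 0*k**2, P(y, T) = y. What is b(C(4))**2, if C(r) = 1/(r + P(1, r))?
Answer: 0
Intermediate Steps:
C(r) = 1/(1 + r) (C(r) = 1/(r + 1) = 1/(1 + r))
b(k) = 0
b(C(4))**2 = 0**2 = 0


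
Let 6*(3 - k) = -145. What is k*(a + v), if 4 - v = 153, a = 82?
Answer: -10921/6 ≈ -1820.2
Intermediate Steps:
k = 163/6 (k = 3 - ⅙*(-145) = 3 + 145/6 = 163/6 ≈ 27.167)
v = -149 (v = 4 - 1*153 = 4 - 153 = -149)
k*(a + v) = 163*(82 - 149)/6 = (163/6)*(-67) = -10921/6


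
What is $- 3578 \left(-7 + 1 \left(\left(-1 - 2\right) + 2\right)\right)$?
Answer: $28624$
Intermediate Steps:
$- 3578 \left(-7 + 1 \left(\left(-1 - 2\right) + 2\right)\right) = - 3578 \left(-7 + 1 \left(-3 + 2\right)\right) = - 3578 \left(-7 + 1 \left(-1\right)\right) = - 3578 \left(-7 - 1\right) = \left(-3578\right) \left(-8\right) = 28624$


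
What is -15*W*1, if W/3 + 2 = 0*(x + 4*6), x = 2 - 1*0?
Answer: 90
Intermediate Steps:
x = 2 (x = 2 + 0 = 2)
W = -6 (W = -6 + 3*(0*(2 + 4*6)) = -6 + 3*(0*(2 + 24)) = -6 + 3*(0*26) = -6 + 3*0 = -6 + 0 = -6)
-15*W*1 = -15*(-6)*1 = 90*1 = 90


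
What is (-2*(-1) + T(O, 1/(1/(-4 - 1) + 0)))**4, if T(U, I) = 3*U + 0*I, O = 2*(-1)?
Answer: 256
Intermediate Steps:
O = -2
T(U, I) = 3*U (T(U, I) = 3*U + 0 = 3*U)
(-2*(-1) + T(O, 1/(1/(-4 - 1) + 0)))**4 = (-2*(-1) + 3*(-2))**4 = (2 - 6)**4 = (-4)**4 = 256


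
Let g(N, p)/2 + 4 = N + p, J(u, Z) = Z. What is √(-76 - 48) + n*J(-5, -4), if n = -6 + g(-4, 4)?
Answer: 56 + 2*I*√31 ≈ 56.0 + 11.136*I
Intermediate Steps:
g(N, p) = -8 + 2*N + 2*p (g(N, p) = -8 + 2*(N + p) = -8 + (2*N + 2*p) = -8 + 2*N + 2*p)
n = -14 (n = -6 + (-8 + 2*(-4) + 2*4) = -6 + (-8 - 8 + 8) = -6 - 8 = -14)
√(-76 - 48) + n*J(-5, -4) = √(-76 - 48) - 14*(-4) = √(-124) + 56 = 2*I*√31 + 56 = 56 + 2*I*√31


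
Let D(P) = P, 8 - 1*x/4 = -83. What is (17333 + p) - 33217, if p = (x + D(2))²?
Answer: 118072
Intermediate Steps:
x = 364 (x = 32 - 4*(-83) = 32 + 332 = 364)
p = 133956 (p = (364 + 2)² = 366² = 133956)
(17333 + p) - 33217 = (17333 + 133956) - 33217 = 151289 - 33217 = 118072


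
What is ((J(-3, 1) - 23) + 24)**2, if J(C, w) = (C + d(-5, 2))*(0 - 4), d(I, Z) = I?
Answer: 1089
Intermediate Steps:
J(C, w) = 20 - 4*C (J(C, w) = (C - 5)*(0 - 4) = (-5 + C)*(-4) = 20 - 4*C)
((J(-3, 1) - 23) + 24)**2 = (((20 - 4*(-3)) - 23) + 24)**2 = (((20 + 12) - 23) + 24)**2 = ((32 - 23) + 24)**2 = (9 + 24)**2 = 33**2 = 1089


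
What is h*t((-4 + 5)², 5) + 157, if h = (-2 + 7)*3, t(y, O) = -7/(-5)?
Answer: 178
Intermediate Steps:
t(y, O) = 7/5 (t(y, O) = -7*(-⅕) = 7/5)
h = 15 (h = 5*3 = 15)
h*t((-4 + 5)², 5) + 157 = 15*(7/5) + 157 = 21 + 157 = 178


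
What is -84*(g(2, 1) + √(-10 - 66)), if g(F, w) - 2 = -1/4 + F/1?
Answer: -315 - 168*I*√19 ≈ -315.0 - 732.29*I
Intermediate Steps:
g(F, w) = 7/4 + F (g(F, w) = 2 + (-1/4 + F/1) = 2 + (-1*¼ + F*1) = 2 + (-¼ + F) = 7/4 + F)
-84*(g(2, 1) + √(-10 - 66)) = -84*((7/4 + 2) + √(-10 - 66)) = -84*(15/4 + √(-76)) = -84*(15/4 + 2*I*√19) = -315 - 168*I*√19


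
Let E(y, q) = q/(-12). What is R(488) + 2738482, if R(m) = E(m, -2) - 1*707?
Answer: 16426651/6 ≈ 2.7378e+6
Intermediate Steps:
E(y, q) = -q/12 (E(y, q) = q*(-1/12) = -q/12)
R(m) = -4241/6 (R(m) = -1/12*(-2) - 1*707 = ⅙ - 707 = -4241/6)
R(488) + 2738482 = -4241/6 + 2738482 = 16426651/6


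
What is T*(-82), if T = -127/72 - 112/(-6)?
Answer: -49897/36 ≈ -1386.0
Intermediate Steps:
T = 1217/72 (T = -127*1/72 - 112*(-⅙) = -127/72 + 56/3 = 1217/72 ≈ 16.903)
T*(-82) = (1217/72)*(-82) = -49897/36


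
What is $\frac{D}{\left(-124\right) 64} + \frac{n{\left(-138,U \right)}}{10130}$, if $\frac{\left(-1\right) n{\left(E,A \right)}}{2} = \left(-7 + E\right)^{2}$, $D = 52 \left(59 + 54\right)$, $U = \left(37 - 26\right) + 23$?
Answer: $- \frac{9830817}{2009792} \approx -4.8915$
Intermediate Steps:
$U = 34$ ($U = \left(37 - 26\right) + 23 = 11 + 23 = 34$)
$D = 5876$ ($D = 52 \cdot 113 = 5876$)
$n{\left(E,A \right)} = - 2 \left(-7 + E\right)^{2}$
$\frac{D}{\left(-124\right) 64} + \frac{n{\left(-138,U \right)}}{10130} = \frac{5876}{\left(-124\right) 64} + \frac{\left(-2\right) \left(-7 - 138\right)^{2}}{10130} = \frac{5876}{-7936} + - 2 \left(-145\right)^{2} \cdot \frac{1}{10130} = 5876 \left(- \frac{1}{7936}\right) + \left(-2\right) 21025 \cdot \frac{1}{10130} = - \frac{1469}{1984} - \frac{4205}{1013} = - \frac{9830817}{2009792}$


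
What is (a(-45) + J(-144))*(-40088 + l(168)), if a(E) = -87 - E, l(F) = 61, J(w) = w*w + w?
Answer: -822554850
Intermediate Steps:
J(w) = w + w² (J(w) = w² + w = w + w²)
(a(-45) + J(-144))*(-40088 + l(168)) = ((-87 - 1*(-45)) - 144*(1 - 144))*(-40088 + 61) = ((-87 + 45) - 144*(-143))*(-40027) = (-42 + 20592)*(-40027) = 20550*(-40027) = -822554850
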